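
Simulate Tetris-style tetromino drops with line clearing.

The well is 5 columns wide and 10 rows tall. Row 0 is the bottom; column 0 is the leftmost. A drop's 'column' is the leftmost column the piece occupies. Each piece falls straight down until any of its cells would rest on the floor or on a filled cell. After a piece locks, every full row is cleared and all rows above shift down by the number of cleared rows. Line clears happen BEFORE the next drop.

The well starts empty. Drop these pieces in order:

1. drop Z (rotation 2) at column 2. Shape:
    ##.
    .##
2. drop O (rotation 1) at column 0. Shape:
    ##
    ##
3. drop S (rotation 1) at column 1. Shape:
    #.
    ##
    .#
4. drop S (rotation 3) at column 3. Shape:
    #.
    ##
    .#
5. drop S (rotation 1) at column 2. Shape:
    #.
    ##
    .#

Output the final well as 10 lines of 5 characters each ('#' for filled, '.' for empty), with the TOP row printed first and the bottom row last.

Drop 1: Z rot2 at col 2 lands with bottom-row=0; cleared 0 line(s) (total 0); column heights now [0 0 2 2 1], max=2
Drop 2: O rot1 at col 0 lands with bottom-row=0; cleared 0 line(s) (total 0); column heights now [2 2 2 2 1], max=2
Drop 3: S rot1 at col 1 lands with bottom-row=2; cleared 0 line(s) (total 0); column heights now [2 5 4 2 1], max=5
Drop 4: S rot3 at col 3 lands with bottom-row=1; cleared 1 line(s) (total 1); column heights now [1 4 3 3 2], max=4
Drop 5: S rot1 at col 2 lands with bottom-row=3; cleared 0 line(s) (total 1); column heights now [1 4 6 5 2], max=6

Answer: .....
.....
.....
.....
..#..
..##.
.#.#.
.###.
..###
##.##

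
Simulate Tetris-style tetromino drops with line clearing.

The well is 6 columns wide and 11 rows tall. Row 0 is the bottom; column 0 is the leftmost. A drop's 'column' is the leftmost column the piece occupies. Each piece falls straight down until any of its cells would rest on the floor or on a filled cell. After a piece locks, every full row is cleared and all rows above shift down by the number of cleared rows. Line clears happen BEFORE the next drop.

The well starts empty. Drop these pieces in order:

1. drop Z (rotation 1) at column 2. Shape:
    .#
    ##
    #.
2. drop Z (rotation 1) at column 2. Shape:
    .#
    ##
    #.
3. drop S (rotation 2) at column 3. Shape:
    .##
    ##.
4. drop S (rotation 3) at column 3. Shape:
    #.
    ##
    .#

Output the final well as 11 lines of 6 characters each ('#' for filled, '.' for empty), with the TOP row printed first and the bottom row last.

Drop 1: Z rot1 at col 2 lands with bottom-row=0; cleared 0 line(s) (total 0); column heights now [0 0 2 3 0 0], max=3
Drop 2: Z rot1 at col 2 lands with bottom-row=2; cleared 0 line(s) (total 0); column heights now [0 0 4 5 0 0], max=5
Drop 3: S rot2 at col 3 lands with bottom-row=5; cleared 0 line(s) (total 0); column heights now [0 0 4 6 7 7], max=7
Drop 4: S rot3 at col 3 lands with bottom-row=7; cleared 0 line(s) (total 0); column heights now [0 0 4 10 9 7], max=10

Answer: ......
...#..
...##.
....#.
....##
...##.
...#..
..##..
..##..
..##..
..#...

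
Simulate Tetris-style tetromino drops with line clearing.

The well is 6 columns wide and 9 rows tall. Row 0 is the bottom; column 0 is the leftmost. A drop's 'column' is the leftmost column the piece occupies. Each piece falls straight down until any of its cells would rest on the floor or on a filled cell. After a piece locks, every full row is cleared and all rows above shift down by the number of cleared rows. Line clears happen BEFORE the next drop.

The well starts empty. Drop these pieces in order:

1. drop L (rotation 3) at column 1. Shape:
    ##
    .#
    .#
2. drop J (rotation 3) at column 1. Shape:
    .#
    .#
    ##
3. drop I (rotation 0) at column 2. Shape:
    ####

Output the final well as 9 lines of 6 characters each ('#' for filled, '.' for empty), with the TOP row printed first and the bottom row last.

Drop 1: L rot3 at col 1 lands with bottom-row=0; cleared 0 line(s) (total 0); column heights now [0 3 3 0 0 0], max=3
Drop 2: J rot3 at col 1 lands with bottom-row=3; cleared 0 line(s) (total 0); column heights now [0 4 6 0 0 0], max=6
Drop 3: I rot0 at col 2 lands with bottom-row=6; cleared 0 line(s) (total 0); column heights now [0 4 7 7 7 7], max=7

Answer: ......
......
..####
..#...
..#...
.##...
.##...
..#...
..#...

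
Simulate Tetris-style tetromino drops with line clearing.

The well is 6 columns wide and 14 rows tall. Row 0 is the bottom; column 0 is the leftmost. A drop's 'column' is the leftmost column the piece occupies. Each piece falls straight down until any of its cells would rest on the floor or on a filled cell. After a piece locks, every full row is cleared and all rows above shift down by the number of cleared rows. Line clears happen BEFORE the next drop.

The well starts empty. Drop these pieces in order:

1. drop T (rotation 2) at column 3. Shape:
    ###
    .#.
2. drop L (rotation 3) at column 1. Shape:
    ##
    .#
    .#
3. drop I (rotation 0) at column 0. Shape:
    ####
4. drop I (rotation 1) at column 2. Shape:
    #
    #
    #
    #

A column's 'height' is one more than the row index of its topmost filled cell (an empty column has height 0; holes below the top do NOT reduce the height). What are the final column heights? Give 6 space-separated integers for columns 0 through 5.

Drop 1: T rot2 at col 3 lands with bottom-row=0; cleared 0 line(s) (total 0); column heights now [0 0 0 2 2 2], max=2
Drop 2: L rot3 at col 1 lands with bottom-row=0; cleared 0 line(s) (total 0); column heights now [0 3 3 2 2 2], max=3
Drop 3: I rot0 at col 0 lands with bottom-row=3; cleared 0 line(s) (total 0); column heights now [4 4 4 4 2 2], max=4
Drop 4: I rot1 at col 2 lands with bottom-row=4; cleared 0 line(s) (total 0); column heights now [4 4 8 4 2 2], max=8

Answer: 4 4 8 4 2 2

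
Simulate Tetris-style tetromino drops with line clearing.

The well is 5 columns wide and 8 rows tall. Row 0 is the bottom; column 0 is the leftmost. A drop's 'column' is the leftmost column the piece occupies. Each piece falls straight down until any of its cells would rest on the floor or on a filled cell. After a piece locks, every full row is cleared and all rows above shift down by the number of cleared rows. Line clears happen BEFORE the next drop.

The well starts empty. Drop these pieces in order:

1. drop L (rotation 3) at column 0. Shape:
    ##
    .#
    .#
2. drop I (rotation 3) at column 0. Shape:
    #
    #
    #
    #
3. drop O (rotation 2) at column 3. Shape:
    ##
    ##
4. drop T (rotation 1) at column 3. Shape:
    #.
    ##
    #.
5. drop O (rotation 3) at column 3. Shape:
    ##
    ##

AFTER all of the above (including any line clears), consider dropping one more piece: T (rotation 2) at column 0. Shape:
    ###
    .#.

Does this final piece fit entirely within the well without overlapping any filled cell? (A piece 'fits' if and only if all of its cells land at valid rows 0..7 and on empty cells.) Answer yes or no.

Answer: yes

Derivation:
Drop 1: L rot3 at col 0 lands with bottom-row=0; cleared 0 line(s) (total 0); column heights now [3 3 0 0 0], max=3
Drop 2: I rot3 at col 0 lands with bottom-row=3; cleared 0 line(s) (total 0); column heights now [7 3 0 0 0], max=7
Drop 3: O rot2 at col 3 lands with bottom-row=0; cleared 0 line(s) (total 0); column heights now [7 3 0 2 2], max=7
Drop 4: T rot1 at col 3 lands with bottom-row=2; cleared 0 line(s) (total 0); column heights now [7 3 0 5 4], max=7
Drop 5: O rot3 at col 3 lands with bottom-row=5; cleared 0 line(s) (total 0); column heights now [7 3 0 7 7], max=7
Test piece T rot2 at col 0 (width 3): heights before test = [7 3 0 7 7]; fits = True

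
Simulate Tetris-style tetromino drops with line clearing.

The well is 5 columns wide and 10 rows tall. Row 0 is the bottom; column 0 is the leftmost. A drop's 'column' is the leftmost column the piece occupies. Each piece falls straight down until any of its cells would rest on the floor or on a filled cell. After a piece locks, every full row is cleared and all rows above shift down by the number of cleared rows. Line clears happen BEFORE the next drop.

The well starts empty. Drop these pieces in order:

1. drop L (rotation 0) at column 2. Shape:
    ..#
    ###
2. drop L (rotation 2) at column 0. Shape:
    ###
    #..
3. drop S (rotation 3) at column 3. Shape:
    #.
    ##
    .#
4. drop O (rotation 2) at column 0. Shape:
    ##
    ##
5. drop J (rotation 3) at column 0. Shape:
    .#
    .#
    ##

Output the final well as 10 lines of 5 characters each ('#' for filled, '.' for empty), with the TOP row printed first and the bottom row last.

Drop 1: L rot0 at col 2 lands with bottom-row=0; cleared 0 line(s) (total 0); column heights now [0 0 1 1 2], max=2
Drop 2: L rot2 at col 0 lands with bottom-row=0; cleared 0 line(s) (total 0); column heights now [2 2 2 1 2], max=2
Drop 3: S rot3 at col 3 lands with bottom-row=2; cleared 0 line(s) (total 0); column heights now [2 2 2 5 4], max=5
Drop 4: O rot2 at col 0 lands with bottom-row=2; cleared 0 line(s) (total 0); column heights now [4 4 2 5 4], max=5
Drop 5: J rot3 at col 0 lands with bottom-row=4; cleared 0 line(s) (total 0); column heights now [5 7 2 5 4], max=7

Answer: .....
.....
.....
.#...
.#...
##.#.
##.##
##..#
###.#
#.###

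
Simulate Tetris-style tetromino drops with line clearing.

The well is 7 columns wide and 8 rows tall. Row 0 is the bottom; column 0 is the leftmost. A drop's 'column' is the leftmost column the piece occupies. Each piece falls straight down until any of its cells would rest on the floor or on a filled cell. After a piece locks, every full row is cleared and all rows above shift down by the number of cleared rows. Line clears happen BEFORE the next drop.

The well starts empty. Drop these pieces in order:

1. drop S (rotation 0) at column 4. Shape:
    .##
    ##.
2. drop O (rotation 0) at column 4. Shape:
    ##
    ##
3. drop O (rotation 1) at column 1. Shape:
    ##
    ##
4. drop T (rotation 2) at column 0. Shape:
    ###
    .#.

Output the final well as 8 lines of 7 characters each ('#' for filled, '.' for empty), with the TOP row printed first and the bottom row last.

Drop 1: S rot0 at col 4 lands with bottom-row=0; cleared 0 line(s) (total 0); column heights now [0 0 0 0 1 2 2], max=2
Drop 2: O rot0 at col 4 lands with bottom-row=2; cleared 0 line(s) (total 0); column heights now [0 0 0 0 4 4 2], max=4
Drop 3: O rot1 at col 1 lands with bottom-row=0; cleared 0 line(s) (total 0); column heights now [0 2 2 0 4 4 2], max=4
Drop 4: T rot2 at col 0 lands with bottom-row=2; cleared 0 line(s) (total 0); column heights now [4 4 4 0 4 4 2], max=4

Answer: .......
.......
.......
.......
###.##.
.#..##.
.##..##
.##.##.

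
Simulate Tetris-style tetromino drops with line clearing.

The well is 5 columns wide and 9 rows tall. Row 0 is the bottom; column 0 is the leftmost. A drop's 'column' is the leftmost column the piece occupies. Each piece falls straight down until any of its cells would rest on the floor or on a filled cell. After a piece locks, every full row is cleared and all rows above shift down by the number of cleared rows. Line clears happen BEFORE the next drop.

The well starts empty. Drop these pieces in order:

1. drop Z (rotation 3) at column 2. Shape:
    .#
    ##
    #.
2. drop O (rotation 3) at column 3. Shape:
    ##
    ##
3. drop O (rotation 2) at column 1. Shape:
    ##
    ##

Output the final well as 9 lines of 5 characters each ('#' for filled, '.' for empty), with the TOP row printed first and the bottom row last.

Drop 1: Z rot3 at col 2 lands with bottom-row=0; cleared 0 line(s) (total 0); column heights now [0 0 2 3 0], max=3
Drop 2: O rot3 at col 3 lands with bottom-row=3; cleared 0 line(s) (total 0); column heights now [0 0 2 5 5], max=5
Drop 3: O rot2 at col 1 lands with bottom-row=2; cleared 0 line(s) (total 0); column heights now [0 4 4 5 5], max=5

Answer: .....
.....
.....
.....
...##
.####
.###.
..##.
..#..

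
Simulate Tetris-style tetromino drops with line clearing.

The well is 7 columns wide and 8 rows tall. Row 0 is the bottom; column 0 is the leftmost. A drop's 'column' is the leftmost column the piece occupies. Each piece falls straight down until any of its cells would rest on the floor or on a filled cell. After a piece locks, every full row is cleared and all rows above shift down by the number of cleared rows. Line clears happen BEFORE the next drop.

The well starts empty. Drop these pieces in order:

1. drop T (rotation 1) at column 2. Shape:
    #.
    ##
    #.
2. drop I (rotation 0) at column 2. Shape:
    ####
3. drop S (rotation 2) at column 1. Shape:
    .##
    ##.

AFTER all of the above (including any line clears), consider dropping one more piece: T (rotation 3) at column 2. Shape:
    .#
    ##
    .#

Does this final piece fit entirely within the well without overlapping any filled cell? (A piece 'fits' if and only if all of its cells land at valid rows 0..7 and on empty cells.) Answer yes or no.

Drop 1: T rot1 at col 2 lands with bottom-row=0; cleared 0 line(s) (total 0); column heights now [0 0 3 2 0 0 0], max=3
Drop 2: I rot0 at col 2 lands with bottom-row=3; cleared 0 line(s) (total 0); column heights now [0 0 4 4 4 4 0], max=4
Drop 3: S rot2 at col 1 lands with bottom-row=4; cleared 0 line(s) (total 0); column heights now [0 5 6 6 4 4 0], max=6
Test piece T rot3 at col 2 (width 2): heights before test = [0 5 6 6 4 4 0]; fits = False

Answer: no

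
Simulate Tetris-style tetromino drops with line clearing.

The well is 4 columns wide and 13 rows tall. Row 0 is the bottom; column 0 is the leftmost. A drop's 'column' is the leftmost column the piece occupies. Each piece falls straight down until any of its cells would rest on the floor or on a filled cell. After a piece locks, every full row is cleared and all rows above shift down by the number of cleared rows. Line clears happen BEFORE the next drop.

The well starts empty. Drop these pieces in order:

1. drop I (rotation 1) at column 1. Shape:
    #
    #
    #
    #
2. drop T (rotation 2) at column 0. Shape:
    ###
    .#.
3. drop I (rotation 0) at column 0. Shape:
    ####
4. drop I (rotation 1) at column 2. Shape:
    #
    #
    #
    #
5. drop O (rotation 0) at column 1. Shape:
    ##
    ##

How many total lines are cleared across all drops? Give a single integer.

Drop 1: I rot1 at col 1 lands with bottom-row=0; cleared 0 line(s) (total 0); column heights now [0 4 0 0], max=4
Drop 2: T rot2 at col 0 lands with bottom-row=4; cleared 0 line(s) (total 0); column heights now [6 6 6 0], max=6
Drop 3: I rot0 at col 0 lands with bottom-row=6; cleared 1 line(s) (total 1); column heights now [6 6 6 0], max=6
Drop 4: I rot1 at col 2 lands with bottom-row=6; cleared 0 line(s) (total 1); column heights now [6 6 10 0], max=10
Drop 5: O rot0 at col 1 lands with bottom-row=10; cleared 0 line(s) (total 1); column heights now [6 12 12 0], max=12

Answer: 1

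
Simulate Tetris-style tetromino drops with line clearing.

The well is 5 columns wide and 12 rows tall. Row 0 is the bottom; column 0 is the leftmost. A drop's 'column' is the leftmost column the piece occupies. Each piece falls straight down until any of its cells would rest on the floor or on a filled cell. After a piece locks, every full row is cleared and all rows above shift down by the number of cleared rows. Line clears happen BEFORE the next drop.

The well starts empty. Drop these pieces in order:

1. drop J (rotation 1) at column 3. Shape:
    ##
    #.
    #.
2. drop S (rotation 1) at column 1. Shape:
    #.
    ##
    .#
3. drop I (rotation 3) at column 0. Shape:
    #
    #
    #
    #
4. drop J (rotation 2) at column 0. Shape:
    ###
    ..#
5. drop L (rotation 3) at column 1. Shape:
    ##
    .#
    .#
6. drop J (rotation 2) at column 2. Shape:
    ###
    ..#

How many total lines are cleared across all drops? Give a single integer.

Answer: 0

Derivation:
Drop 1: J rot1 at col 3 lands with bottom-row=0; cleared 0 line(s) (total 0); column heights now [0 0 0 3 3], max=3
Drop 2: S rot1 at col 1 lands with bottom-row=0; cleared 0 line(s) (total 0); column heights now [0 3 2 3 3], max=3
Drop 3: I rot3 at col 0 lands with bottom-row=0; cleared 0 line(s) (total 0); column heights now [4 3 2 3 3], max=4
Drop 4: J rot2 at col 0 lands with bottom-row=3; cleared 0 line(s) (total 0); column heights now [5 5 5 3 3], max=5
Drop 5: L rot3 at col 1 lands with bottom-row=5; cleared 0 line(s) (total 0); column heights now [5 8 8 3 3], max=8
Drop 6: J rot2 at col 2 lands with bottom-row=7; cleared 0 line(s) (total 0); column heights now [5 8 9 9 9], max=9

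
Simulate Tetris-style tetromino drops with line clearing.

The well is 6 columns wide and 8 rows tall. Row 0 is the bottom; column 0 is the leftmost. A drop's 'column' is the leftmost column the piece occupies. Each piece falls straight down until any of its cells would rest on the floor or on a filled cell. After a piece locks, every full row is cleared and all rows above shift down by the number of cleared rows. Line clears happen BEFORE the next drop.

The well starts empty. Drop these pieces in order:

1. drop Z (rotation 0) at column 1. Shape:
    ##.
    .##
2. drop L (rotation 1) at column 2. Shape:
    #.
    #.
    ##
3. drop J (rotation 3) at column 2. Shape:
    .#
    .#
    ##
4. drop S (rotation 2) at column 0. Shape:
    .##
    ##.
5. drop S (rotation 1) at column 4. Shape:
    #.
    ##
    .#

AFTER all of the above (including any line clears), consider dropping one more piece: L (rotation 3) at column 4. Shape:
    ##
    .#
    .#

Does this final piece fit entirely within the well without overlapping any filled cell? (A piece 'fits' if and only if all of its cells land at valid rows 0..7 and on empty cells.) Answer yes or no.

Answer: yes

Derivation:
Drop 1: Z rot0 at col 1 lands with bottom-row=0; cleared 0 line(s) (total 0); column heights now [0 2 2 1 0 0], max=2
Drop 2: L rot1 at col 2 lands with bottom-row=2; cleared 0 line(s) (total 0); column heights now [0 2 5 3 0 0], max=5
Drop 3: J rot3 at col 2 lands with bottom-row=5; cleared 0 line(s) (total 0); column heights now [0 2 6 8 0 0], max=8
Drop 4: S rot2 at col 0 lands with bottom-row=5; cleared 0 line(s) (total 0); column heights now [6 7 7 8 0 0], max=8
Drop 5: S rot1 at col 4 lands with bottom-row=0; cleared 0 line(s) (total 0); column heights now [6 7 7 8 3 2], max=8
Test piece L rot3 at col 4 (width 2): heights before test = [6 7 7 8 3 2]; fits = True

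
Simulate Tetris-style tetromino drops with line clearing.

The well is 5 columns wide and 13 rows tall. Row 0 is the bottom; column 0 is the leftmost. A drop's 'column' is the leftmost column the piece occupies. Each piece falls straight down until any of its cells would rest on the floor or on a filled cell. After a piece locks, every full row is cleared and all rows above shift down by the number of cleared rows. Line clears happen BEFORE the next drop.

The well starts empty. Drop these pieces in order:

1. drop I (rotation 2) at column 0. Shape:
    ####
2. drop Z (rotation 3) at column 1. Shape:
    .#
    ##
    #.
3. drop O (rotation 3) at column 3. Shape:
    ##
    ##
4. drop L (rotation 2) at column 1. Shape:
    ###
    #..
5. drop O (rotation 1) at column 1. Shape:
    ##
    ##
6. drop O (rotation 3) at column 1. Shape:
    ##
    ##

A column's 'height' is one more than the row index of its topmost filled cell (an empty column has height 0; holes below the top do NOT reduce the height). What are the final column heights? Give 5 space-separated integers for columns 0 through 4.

Drop 1: I rot2 at col 0 lands with bottom-row=0; cleared 0 line(s) (total 0); column heights now [1 1 1 1 0], max=1
Drop 2: Z rot3 at col 1 lands with bottom-row=1; cleared 0 line(s) (total 0); column heights now [1 3 4 1 0], max=4
Drop 3: O rot3 at col 3 lands with bottom-row=1; cleared 0 line(s) (total 0); column heights now [1 3 4 3 3], max=4
Drop 4: L rot2 at col 1 lands with bottom-row=3; cleared 0 line(s) (total 0); column heights now [1 5 5 5 3], max=5
Drop 5: O rot1 at col 1 lands with bottom-row=5; cleared 0 line(s) (total 0); column heights now [1 7 7 5 3], max=7
Drop 6: O rot3 at col 1 lands with bottom-row=7; cleared 0 line(s) (total 0); column heights now [1 9 9 5 3], max=9

Answer: 1 9 9 5 3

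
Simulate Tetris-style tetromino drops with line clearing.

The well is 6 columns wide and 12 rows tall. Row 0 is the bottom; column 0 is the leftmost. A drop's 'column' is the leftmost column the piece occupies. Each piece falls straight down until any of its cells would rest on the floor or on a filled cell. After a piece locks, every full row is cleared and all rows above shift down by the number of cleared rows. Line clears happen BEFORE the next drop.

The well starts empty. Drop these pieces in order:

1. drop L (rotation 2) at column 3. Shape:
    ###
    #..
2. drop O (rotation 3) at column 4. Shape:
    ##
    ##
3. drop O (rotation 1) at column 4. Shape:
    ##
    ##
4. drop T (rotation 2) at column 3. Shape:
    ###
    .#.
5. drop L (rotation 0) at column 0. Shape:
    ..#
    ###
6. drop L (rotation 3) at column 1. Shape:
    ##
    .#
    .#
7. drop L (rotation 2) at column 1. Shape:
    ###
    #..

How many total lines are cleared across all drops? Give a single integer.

Drop 1: L rot2 at col 3 lands with bottom-row=0; cleared 0 line(s) (total 0); column heights now [0 0 0 2 2 2], max=2
Drop 2: O rot3 at col 4 lands with bottom-row=2; cleared 0 line(s) (total 0); column heights now [0 0 0 2 4 4], max=4
Drop 3: O rot1 at col 4 lands with bottom-row=4; cleared 0 line(s) (total 0); column heights now [0 0 0 2 6 6], max=6
Drop 4: T rot2 at col 3 lands with bottom-row=6; cleared 0 line(s) (total 0); column heights now [0 0 0 8 8 8], max=8
Drop 5: L rot0 at col 0 lands with bottom-row=0; cleared 0 line(s) (total 0); column heights now [1 1 2 8 8 8], max=8
Drop 6: L rot3 at col 1 lands with bottom-row=2; cleared 0 line(s) (total 0); column heights now [1 5 5 8 8 8], max=8
Drop 7: L rot2 at col 1 lands with bottom-row=7; cleared 0 line(s) (total 0); column heights now [1 9 9 9 8 8], max=9

Answer: 0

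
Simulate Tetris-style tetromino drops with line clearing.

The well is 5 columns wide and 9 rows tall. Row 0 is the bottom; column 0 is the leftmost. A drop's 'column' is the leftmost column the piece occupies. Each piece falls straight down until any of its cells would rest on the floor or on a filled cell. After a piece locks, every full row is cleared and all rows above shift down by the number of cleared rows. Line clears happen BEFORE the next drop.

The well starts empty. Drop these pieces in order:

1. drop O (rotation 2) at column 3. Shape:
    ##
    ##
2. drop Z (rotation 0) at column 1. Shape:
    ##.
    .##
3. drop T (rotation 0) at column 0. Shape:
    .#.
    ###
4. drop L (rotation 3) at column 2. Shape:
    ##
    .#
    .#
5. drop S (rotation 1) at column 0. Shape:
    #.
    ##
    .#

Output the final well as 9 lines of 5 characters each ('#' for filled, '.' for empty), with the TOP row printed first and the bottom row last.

Drop 1: O rot2 at col 3 lands with bottom-row=0; cleared 0 line(s) (total 0); column heights now [0 0 0 2 2], max=2
Drop 2: Z rot0 at col 1 lands with bottom-row=2; cleared 0 line(s) (total 0); column heights now [0 4 4 3 2], max=4
Drop 3: T rot0 at col 0 lands with bottom-row=4; cleared 0 line(s) (total 0); column heights now [5 6 5 3 2], max=6
Drop 4: L rot3 at col 2 lands with bottom-row=3; cleared 0 line(s) (total 0); column heights now [5 6 6 6 2], max=6
Drop 5: S rot1 at col 0 lands with bottom-row=6; cleared 0 line(s) (total 0); column heights now [9 8 6 6 2], max=9

Answer: #....
##...
.#...
.###.
####.
.###.
..##.
...##
...##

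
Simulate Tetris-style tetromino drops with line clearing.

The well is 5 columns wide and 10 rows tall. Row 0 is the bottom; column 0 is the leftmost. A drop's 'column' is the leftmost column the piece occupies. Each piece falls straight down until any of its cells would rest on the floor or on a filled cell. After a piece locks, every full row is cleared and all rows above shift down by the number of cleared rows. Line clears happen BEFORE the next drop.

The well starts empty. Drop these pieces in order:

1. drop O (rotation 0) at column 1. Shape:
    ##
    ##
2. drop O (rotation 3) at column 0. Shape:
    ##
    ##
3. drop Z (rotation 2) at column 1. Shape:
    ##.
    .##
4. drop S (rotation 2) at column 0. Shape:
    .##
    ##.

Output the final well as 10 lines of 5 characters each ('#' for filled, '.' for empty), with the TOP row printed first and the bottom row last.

Answer: .....
.....
.....
.##..
##...
.##..
####.
##...
.##..
.##..

Derivation:
Drop 1: O rot0 at col 1 lands with bottom-row=0; cleared 0 line(s) (total 0); column heights now [0 2 2 0 0], max=2
Drop 2: O rot3 at col 0 lands with bottom-row=2; cleared 0 line(s) (total 0); column heights now [4 4 2 0 0], max=4
Drop 3: Z rot2 at col 1 lands with bottom-row=3; cleared 0 line(s) (total 0); column heights now [4 5 5 4 0], max=5
Drop 4: S rot2 at col 0 lands with bottom-row=5; cleared 0 line(s) (total 0); column heights now [6 7 7 4 0], max=7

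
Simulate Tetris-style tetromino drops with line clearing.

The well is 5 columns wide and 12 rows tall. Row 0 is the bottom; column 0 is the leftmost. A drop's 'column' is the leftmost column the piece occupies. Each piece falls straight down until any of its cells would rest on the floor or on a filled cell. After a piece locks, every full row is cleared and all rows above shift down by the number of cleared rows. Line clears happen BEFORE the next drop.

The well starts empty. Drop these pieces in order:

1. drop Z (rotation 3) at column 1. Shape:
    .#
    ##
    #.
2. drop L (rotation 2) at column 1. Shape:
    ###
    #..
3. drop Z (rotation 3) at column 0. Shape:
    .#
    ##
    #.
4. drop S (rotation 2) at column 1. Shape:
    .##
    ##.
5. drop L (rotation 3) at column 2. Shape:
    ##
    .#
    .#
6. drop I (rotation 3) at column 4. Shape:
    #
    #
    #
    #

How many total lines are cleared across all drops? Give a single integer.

Answer: 1

Derivation:
Drop 1: Z rot3 at col 1 lands with bottom-row=0; cleared 0 line(s) (total 0); column heights now [0 2 3 0 0], max=3
Drop 2: L rot2 at col 1 lands with bottom-row=2; cleared 0 line(s) (total 0); column heights now [0 4 4 4 0], max=4
Drop 3: Z rot3 at col 0 lands with bottom-row=3; cleared 0 line(s) (total 0); column heights now [5 6 4 4 0], max=6
Drop 4: S rot2 at col 1 lands with bottom-row=6; cleared 0 line(s) (total 0); column heights now [5 7 8 8 0], max=8
Drop 5: L rot3 at col 2 lands with bottom-row=8; cleared 0 line(s) (total 0); column heights now [5 7 11 11 0], max=11
Drop 6: I rot3 at col 4 lands with bottom-row=0; cleared 1 line(s) (total 1); column heights now [4 6 10 10 3], max=10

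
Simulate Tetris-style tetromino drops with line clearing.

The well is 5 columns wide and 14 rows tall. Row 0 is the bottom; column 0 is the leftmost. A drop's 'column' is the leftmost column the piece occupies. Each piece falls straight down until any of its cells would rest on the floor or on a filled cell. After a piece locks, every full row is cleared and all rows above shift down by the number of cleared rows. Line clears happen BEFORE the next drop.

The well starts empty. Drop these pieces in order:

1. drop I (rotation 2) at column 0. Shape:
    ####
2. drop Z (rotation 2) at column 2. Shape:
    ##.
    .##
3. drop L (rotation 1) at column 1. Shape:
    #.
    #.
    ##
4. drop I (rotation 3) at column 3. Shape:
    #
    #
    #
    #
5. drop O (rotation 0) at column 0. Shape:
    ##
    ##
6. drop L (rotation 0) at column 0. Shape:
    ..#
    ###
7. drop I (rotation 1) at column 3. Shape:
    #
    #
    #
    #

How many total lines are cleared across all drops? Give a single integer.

Answer: 0

Derivation:
Drop 1: I rot2 at col 0 lands with bottom-row=0; cleared 0 line(s) (total 0); column heights now [1 1 1 1 0], max=1
Drop 2: Z rot2 at col 2 lands with bottom-row=1; cleared 0 line(s) (total 0); column heights now [1 1 3 3 2], max=3
Drop 3: L rot1 at col 1 lands with bottom-row=3; cleared 0 line(s) (total 0); column heights now [1 6 4 3 2], max=6
Drop 4: I rot3 at col 3 lands with bottom-row=3; cleared 0 line(s) (total 0); column heights now [1 6 4 7 2], max=7
Drop 5: O rot0 at col 0 lands with bottom-row=6; cleared 0 line(s) (total 0); column heights now [8 8 4 7 2], max=8
Drop 6: L rot0 at col 0 lands with bottom-row=8; cleared 0 line(s) (total 0); column heights now [9 9 10 7 2], max=10
Drop 7: I rot1 at col 3 lands with bottom-row=7; cleared 0 line(s) (total 0); column heights now [9 9 10 11 2], max=11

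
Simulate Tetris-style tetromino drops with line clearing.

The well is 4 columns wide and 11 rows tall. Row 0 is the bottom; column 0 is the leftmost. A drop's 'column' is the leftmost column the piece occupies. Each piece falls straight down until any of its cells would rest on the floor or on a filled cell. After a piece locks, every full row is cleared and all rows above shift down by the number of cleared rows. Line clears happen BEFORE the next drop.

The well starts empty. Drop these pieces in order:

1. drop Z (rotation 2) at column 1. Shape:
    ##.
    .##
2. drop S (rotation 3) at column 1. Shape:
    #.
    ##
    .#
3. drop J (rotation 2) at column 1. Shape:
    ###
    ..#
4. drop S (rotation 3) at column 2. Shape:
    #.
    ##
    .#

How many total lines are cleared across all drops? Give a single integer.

Answer: 0

Derivation:
Drop 1: Z rot2 at col 1 lands with bottom-row=0; cleared 0 line(s) (total 0); column heights now [0 2 2 1], max=2
Drop 2: S rot3 at col 1 lands with bottom-row=2; cleared 0 line(s) (total 0); column heights now [0 5 4 1], max=5
Drop 3: J rot2 at col 1 lands with bottom-row=4; cleared 0 line(s) (total 0); column heights now [0 6 6 6], max=6
Drop 4: S rot3 at col 2 lands with bottom-row=6; cleared 0 line(s) (total 0); column heights now [0 6 9 8], max=9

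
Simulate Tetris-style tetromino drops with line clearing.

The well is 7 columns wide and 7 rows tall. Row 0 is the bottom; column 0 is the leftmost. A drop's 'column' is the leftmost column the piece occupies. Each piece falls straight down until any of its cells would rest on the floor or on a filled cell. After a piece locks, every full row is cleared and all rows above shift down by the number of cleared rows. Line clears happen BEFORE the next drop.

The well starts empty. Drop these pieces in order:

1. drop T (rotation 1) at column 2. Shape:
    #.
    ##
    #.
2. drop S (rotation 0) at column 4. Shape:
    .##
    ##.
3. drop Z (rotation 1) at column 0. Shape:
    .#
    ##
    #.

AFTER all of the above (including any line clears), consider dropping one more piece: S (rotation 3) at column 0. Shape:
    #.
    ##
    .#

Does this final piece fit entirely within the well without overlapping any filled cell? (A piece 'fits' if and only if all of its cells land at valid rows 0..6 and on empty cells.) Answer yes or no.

Answer: yes

Derivation:
Drop 1: T rot1 at col 2 lands with bottom-row=0; cleared 0 line(s) (total 0); column heights now [0 0 3 2 0 0 0], max=3
Drop 2: S rot0 at col 4 lands with bottom-row=0; cleared 0 line(s) (total 0); column heights now [0 0 3 2 1 2 2], max=3
Drop 3: Z rot1 at col 0 lands with bottom-row=0; cleared 0 line(s) (total 0); column heights now [2 3 3 2 1 2 2], max=3
Test piece S rot3 at col 0 (width 2): heights before test = [2 3 3 2 1 2 2]; fits = True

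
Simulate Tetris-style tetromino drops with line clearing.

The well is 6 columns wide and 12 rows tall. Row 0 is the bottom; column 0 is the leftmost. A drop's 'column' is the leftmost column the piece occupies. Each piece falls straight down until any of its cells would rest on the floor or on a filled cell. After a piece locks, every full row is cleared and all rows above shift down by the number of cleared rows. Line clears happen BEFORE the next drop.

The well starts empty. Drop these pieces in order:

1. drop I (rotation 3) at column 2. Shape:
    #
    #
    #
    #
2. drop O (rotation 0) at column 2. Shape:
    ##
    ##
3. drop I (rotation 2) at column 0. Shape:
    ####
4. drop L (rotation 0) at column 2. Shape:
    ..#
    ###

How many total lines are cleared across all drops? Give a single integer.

Drop 1: I rot3 at col 2 lands with bottom-row=0; cleared 0 line(s) (total 0); column heights now [0 0 4 0 0 0], max=4
Drop 2: O rot0 at col 2 lands with bottom-row=4; cleared 0 line(s) (total 0); column heights now [0 0 6 6 0 0], max=6
Drop 3: I rot2 at col 0 lands with bottom-row=6; cleared 0 line(s) (total 0); column heights now [7 7 7 7 0 0], max=7
Drop 4: L rot0 at col 2 lands with bottom-row=7; cleared 0 line(s) (total 0); column heights now [7 7 8 8 9 0], max=9

Answer: 0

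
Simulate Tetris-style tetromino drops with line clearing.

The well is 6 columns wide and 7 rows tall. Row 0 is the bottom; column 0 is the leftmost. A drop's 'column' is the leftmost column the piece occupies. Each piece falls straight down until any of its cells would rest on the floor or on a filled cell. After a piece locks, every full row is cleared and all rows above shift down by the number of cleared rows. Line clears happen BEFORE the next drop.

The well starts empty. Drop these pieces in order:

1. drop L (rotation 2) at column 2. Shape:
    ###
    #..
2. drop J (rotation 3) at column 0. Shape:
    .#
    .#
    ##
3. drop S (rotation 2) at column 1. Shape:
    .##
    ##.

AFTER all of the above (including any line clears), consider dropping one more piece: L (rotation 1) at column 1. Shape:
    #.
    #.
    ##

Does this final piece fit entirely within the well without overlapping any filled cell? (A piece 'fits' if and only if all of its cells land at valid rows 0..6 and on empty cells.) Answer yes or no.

Drop 1: L rot2 at col 2 lands with bottom-row=0; cleared 0 line(s) (total 0); column heights now [0 0 2 2 2 0], max=2
Drop 2: J rot3 at col 0 lands with bottom-row=0; cleared 0 line(s) (total 0); column heights now [1 3 2 2 2 0], max=3
Drop 3: S rot2 at col 1 lands with bottom-row=3; cleared 0 line(s) (total 0); column heights now [1 4 5 5 2 0], max=5
Test piece L rot1 at col 1 (width 2): heights before test = [1 4 5 5 2 0]; fits = False

Answer: no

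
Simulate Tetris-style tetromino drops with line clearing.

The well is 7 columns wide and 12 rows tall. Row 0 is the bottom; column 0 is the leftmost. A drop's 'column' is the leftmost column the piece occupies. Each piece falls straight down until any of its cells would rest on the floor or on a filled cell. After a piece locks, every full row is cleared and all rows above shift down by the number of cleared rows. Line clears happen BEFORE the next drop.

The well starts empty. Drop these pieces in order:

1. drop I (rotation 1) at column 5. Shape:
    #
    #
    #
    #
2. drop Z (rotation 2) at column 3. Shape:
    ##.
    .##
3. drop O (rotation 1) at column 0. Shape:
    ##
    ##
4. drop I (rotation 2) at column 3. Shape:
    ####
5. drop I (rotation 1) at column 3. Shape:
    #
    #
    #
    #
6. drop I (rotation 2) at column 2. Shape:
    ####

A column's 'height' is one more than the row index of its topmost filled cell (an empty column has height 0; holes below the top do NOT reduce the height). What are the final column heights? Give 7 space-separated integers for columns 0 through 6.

Answer: 2 2 12 12 12 12 7

Derivation:
Drop 1: I rot1 at col 5 lands with bottom-row=0; cleared 0 line(s) (total 0); column heights now [0 0 0 0 0 4 0], max=4
Drop 2: Z rot2 at col 3 lands with bottom-row=4; cleared 0 line(s) (total 0); column heights now [0 0 0 6 6 5 0], max=6
Drop 3: O rot1 at col 0 lands with bottom-row=0; cleared 0 line(s) (total 0); column heights now [2 2 0 6 6 5 0], max=6
Drop 4: I rot2 at col 3 lands with bottom-row=6; cleared 0 line(s) (total 0); column heights now [2 2 0 7 7 7 7], max=7
Drop 5: I rot1 at col 3 lands with bottom-row=7; cleared 0 line(s) (total 0); column heights now [2 2 0 11 7 7 7], max=11
Drop 6: I rot2 at col 2 lands with bottom-row=11; cleared 0 line(s) (total 0); column heights now [2 2 12 12 12 12 7], max=12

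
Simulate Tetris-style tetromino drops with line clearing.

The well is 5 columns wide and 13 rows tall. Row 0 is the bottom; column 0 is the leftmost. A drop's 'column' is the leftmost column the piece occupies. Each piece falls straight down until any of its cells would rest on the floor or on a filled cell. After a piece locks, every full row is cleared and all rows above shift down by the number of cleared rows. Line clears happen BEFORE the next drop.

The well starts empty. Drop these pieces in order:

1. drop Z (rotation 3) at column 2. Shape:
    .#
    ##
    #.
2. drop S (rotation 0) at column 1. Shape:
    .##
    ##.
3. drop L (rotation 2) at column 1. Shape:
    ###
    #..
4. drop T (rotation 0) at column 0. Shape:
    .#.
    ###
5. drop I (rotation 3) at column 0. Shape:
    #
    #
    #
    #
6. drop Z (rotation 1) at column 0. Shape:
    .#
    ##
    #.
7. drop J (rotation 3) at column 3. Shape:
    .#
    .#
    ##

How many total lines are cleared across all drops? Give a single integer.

Answer: 1

Derivation:
Drop 1: Z rot3 at col 2 lands with bottom-row=0; cleared 0 line(s) (total 0); column heights now [0 0 2 3 0], max=3
Drop 2: S rot0 at col 1 lands with bottom-row=2; cleared 0 line(s) (total 0); column heights now [0 3 4 4 0], max=4
Drop 3: L rot2 at col 1 lands with bottom-row=3; cleared 0 line(s) (total 0); column heights now [0 5 5 5 0], max=5
Drop 4: T rot0 at col 0 lands with bottom-row=5; cleared 0 line(s) (total 0); column heights now [6 7 6 5 0], max=7
Drop 5: I rot3 at col 0 lands with bottom-row=6; cleared 0 line(s) (total 0); column heights now [10 7 6 5 0], max=10
Drop 6: Z rot1 at col 0 lands with bottom-row=10; cleared 0 line(s) (total 0); column heights now [12 13 6 5 0], max=13
Drop 7: J rot3 at col 3 lands with bottom-row=5; cleared 1 line(s) (total 1); column heights now [11 12 5 5 7], max=12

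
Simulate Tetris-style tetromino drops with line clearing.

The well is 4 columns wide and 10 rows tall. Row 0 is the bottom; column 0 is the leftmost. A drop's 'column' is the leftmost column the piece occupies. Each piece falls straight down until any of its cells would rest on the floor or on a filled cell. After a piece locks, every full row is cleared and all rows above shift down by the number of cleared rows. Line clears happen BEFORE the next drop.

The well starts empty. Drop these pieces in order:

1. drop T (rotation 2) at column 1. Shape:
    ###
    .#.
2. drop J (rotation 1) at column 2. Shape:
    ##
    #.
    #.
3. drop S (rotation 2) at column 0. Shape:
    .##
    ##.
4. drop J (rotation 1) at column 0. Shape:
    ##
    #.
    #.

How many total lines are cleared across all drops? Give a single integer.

Answer: 1

Derivation:
Drop 1: T rot2 at col 1 lands with bottom-row=0; cleared 0 line(s) (total 0); column heights now [0 2 2 2], max=2
Drop 2: J rot1 at col 2 lands with bottom-row=2; cleared 0 line(s) (total 0); column heights now [0 2 5 5], max=5
Drop 3: S rot2 at col 0 lands with bottom-row=4; cleared 1 line(s) (total 1); column heights now [0 5 5 2], max=5
Drop 4: J rot1 at col 0 lands with bottom-row=3; cleared 0 line(s) (total 1); column heights now [6 6 5 2], max=6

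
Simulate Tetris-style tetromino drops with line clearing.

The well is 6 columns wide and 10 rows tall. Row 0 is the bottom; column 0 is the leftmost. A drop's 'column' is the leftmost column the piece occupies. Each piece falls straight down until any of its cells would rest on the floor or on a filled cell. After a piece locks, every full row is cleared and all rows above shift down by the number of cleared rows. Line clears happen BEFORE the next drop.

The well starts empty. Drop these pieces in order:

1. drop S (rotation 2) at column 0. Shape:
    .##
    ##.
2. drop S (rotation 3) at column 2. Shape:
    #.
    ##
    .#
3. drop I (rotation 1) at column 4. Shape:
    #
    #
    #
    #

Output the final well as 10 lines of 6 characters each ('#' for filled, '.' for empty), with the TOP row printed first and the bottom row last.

Answer: ......
......
......
......
......
......
..#.#.
..###.
.####.
##..#.

Derivation:
Drop 1: S rot2 at col 0 lands with bottom-row=0; cleared 0 line(s) (total 0); column heights now [1 2 2 0 0 0], max=2
Drop 2: S rot3 at col 2 lands with bottom-row=1; cleared 0 line(s) (total 0); column heights now [1 2 4 3 0 0], max=4
Drop 3: I rot1 at col 4 lands with bottom-row=0; cleared 0 line(s) (total 0); column heights now [1 2 4 3 4 0], max=4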